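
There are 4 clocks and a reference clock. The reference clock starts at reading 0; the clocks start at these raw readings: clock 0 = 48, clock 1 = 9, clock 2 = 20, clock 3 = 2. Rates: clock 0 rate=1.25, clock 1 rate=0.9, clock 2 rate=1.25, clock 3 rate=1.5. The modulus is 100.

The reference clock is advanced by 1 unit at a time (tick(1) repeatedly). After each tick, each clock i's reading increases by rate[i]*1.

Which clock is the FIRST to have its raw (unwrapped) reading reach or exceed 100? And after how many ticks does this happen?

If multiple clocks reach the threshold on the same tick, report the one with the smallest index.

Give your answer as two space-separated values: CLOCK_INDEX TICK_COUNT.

Answer: 0 42

Derivation:
clock 0: start=48, rate=1.25, needs 100-48 = 52; ticks = ceil(52/1.25) = ceil(41.6000) = 42; reading at tick 42 = 48 + 1.25*42 = 100.5000
clock 1: start=9, rate=0.9, needs 100-9 = 91; ticks = ceil(91/0.9) = ceil(101.1111) = 102; reading at tick 102 = 9 + 0.9*102 = 100.8000
clock 2: start=20, rate=1.25, needs 100-20 = 80; ticks = ceil(80/1.25) = ceil(64.0000) = 64; reading at tick 64 = 20 + 1.25*64 = 100.0000
clock 3: start=2, rate=1.5, needs 100-2 = 98; ticks = ceil(98/1.5) = ceil(65.3333) = 66; reading at tick 66 = 2 + 1.5*66 = 101.0000
Minimum tick count = 42; winners = [0]; smallest index = 0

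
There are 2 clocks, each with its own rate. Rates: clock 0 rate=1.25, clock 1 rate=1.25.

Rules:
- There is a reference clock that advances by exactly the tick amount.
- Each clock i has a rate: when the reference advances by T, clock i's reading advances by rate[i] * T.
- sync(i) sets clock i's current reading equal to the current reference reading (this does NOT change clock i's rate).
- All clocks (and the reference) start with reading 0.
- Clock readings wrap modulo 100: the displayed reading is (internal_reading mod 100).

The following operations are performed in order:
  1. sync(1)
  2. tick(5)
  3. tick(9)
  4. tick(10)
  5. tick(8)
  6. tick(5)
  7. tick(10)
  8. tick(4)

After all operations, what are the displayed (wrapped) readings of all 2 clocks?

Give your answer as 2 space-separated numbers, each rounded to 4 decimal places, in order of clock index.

After op 1 sync(1): ref=0.0000 raw=[0.0000 0.0000]
After op 2 tick(5): ref=5.0000 raw=[6.2500 6.2500]
After op 3 tick(9): ref=14.0000 raw=[17.5000 17.5000]
After op 4 tick(10): ref=24.0000 raw=[30.0000 30.0000]
After op 5 tick(8): ref=32.0000 raw=[40.0000 40.0000]
After op 6 tick(5): ref=37.0000 raw=[46.2500 46.2500]
After op 7 tick(10): ref=47.0000 raw=[58.7500 58.7500]
After op 8 tick(4): ref=51.0000 raw=[63.7500 63.7500]
Wrap final raw readings (mod 100): 63.7500 mod 100 = 63.7500; 63.7500 mod 100 = 63.7500

Answer: 63.7500 63.7500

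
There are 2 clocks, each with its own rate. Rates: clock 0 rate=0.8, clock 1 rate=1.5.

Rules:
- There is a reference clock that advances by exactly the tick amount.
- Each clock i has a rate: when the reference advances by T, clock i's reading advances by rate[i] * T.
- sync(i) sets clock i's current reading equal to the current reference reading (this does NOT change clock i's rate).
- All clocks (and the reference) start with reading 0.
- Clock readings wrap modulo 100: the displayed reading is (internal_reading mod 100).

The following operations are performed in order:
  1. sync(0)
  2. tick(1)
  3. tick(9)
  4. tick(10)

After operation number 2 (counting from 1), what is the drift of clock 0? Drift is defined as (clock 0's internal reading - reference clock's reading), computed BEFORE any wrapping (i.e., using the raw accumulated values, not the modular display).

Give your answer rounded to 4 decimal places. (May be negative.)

After op 1 sync(0): ref=0.0000 raw=[0.0000 0.0000]
After op 2 tick(1): ref=1.0000 raw=[0.8000 1.5000]
Drift of clock 0 after op 2: 0.8000 - 1.0000 = -0.2000

Answer: -0.2000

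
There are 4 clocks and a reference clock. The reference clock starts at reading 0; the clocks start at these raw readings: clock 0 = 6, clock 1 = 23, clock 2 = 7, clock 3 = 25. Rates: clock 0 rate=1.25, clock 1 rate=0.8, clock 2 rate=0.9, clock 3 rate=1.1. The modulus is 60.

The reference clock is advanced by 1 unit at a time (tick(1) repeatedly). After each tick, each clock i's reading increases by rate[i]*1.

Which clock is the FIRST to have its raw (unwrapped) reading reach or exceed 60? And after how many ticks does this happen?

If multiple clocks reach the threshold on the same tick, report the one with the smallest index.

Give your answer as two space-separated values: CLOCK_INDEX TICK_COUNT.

Answer: 3 32

Derivation:
clock 0: start=6, rate=1.25, needs 60-6 = 54; ticks = ceil(54/1.25) = ceil(43.2000) = 44; reading at tick 44 = 6 + 1.25*44 = 61.0000
clock 1: start=23, rate=0.8, needs 60-23 = 37; ticks = ceil(37/0.8) = ceil(46.2500) = 47; reading at tick 47 = 23 + 0.8*47 = 60.6000
clock 2: start=7, rate=0.9, needs 60-7 = 53; ticks = ceil(53/0.9) = ceil(58.8889) = 59; reading at tick 59 = 7 + 0.9*59 = 60.1000
clock 3: start=25, rate=1.1, needs 60-25 = 35; ticks = ceil(35/1.1) = ceil(31.8182) = 32; reading at tick 32 = 25 + 1.1*32 = 60.2000
Minimum tick count = 32; winners = [3]; smallest index = 3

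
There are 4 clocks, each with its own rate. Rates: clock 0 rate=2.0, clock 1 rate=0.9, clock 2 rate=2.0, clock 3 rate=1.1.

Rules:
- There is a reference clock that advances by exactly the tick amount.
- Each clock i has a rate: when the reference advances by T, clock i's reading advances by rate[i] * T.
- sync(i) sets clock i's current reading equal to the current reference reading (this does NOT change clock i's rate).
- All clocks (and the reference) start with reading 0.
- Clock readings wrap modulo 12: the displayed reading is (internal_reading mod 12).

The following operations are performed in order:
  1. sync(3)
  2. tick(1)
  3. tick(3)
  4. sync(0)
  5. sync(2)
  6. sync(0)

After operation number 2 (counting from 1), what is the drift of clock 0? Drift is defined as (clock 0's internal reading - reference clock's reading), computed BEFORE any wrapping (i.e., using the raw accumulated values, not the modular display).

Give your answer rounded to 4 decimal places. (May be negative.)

Answer: 1.0000

Derivation:
After op 1 sync(3): ref=0.0000 raw=[0.0000 0.0000 0.0000 0.0000]
After op 2 tick(1): ref=1.0000 raw=[2.0000 0.9000 2.0000 1.1000]
Drift of clock 0 after op 2: 2.0000 - 1.0000 = 1.0000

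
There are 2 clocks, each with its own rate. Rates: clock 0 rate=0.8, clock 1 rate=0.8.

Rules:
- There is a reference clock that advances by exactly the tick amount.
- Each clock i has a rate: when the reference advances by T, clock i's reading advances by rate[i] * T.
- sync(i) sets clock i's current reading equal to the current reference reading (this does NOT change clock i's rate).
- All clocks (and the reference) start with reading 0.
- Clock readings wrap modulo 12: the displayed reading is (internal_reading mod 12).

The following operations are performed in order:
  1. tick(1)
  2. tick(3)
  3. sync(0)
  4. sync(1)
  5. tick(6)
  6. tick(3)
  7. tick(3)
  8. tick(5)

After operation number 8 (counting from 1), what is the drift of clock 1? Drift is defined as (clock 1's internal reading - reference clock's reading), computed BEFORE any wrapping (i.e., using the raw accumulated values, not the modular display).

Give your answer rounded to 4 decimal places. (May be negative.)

Answer: -3.4000

Derivation:
After op 1 tick(1): ref=1.0000 raw=[0.8000 0.8000]
After op 2 tick(3): ref=4.0000 raw=[3.2000 3.2000]
After op 3 sync(0): ref=4.0000 raw=[4.0000 3.2000]
After op 4 sync(1): ref=4.0000 raw=[4.0000 4.0000]
After op 5 tick(6): ref=10.0000 raw=[8.8000 8.8000]
After op 6 tick(3): ref=13.0000 raw=[11.2000 11.2000]
After op 7 tick(3): ref=16.0000 raw=[13.6000 13.6000]
After op 8 tick(5): ref=21.0000 raw=[17.6000 17.6000]
Drift of clock 1 after op 8: 17.6000 - 21.0000 = -3.4000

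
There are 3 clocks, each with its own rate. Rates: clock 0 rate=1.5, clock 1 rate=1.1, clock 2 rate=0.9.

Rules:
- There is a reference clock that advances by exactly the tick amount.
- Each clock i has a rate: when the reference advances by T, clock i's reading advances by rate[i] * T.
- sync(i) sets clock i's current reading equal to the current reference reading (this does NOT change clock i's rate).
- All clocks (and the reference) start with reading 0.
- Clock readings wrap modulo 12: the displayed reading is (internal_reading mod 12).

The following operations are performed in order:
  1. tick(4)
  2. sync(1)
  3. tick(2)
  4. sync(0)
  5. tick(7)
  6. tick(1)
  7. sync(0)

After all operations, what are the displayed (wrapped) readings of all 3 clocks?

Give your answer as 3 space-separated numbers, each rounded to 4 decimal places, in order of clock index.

After op 1 tick(4): ref=4.0000 raw=[6.0000 4.4000 3.6000]
After op 2 sync(1): ref=4.0000 raw=[6.0000 4.0000 3.6000]
After op 3 tick(2): ref=6.0000 raw=[9.0000 6.2000 5.4000]
After op 4 sync(0): ref=6.0000 raw=[6.0000 6.2000 5.4000]
After op 5 tick(7): ref=13.0000 raw=[16.5000 13.9000 11.7000]
After op 6 tick(1): ref=14.0000 raw=[18.0000 15.0000 12.6000]
After op 7 sync(0): ref=14.0000 raw=[14.0000 15.0000 12.6000]
Wrap final raw readings (mod 12): 14.0000 mod 12 = 2.0000; 15.0000 mod 12 = 3.0000; 12.6000 mod 12 = 0.6000

Answer: 2.0000 3.0000 0.6000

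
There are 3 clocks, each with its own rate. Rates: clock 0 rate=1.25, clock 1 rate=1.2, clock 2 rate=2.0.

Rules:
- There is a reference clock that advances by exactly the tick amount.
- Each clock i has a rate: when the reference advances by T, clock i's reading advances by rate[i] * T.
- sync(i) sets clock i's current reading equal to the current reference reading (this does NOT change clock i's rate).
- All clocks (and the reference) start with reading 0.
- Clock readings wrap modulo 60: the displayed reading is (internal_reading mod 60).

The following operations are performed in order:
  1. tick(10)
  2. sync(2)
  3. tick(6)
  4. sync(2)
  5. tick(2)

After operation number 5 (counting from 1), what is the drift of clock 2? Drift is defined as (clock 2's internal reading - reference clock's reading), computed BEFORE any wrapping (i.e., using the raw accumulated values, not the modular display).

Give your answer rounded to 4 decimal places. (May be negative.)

Answer: 2.0000

Derivation:
After op 1 tick(10): ref=10.0000 raw=[12.5000 12.0000 20.0000]
After op 2 sync(2): ref=10.0000 raw=[12.5000 12.0000 10.0000]
After op 3 tick(6): ref=16.0000 raw=[20.0000 19.2000 22.0000]
After op 4 sync(2): ref=16.0000 raw=[20.0000 19.2000 16.0000]
After op 5 tick(2): ref=18.0000 raw=[22.5000 21.6000 20.0000]
Drift of clock 2 after op 5: 20.0000 - 18.0000 = 2.0000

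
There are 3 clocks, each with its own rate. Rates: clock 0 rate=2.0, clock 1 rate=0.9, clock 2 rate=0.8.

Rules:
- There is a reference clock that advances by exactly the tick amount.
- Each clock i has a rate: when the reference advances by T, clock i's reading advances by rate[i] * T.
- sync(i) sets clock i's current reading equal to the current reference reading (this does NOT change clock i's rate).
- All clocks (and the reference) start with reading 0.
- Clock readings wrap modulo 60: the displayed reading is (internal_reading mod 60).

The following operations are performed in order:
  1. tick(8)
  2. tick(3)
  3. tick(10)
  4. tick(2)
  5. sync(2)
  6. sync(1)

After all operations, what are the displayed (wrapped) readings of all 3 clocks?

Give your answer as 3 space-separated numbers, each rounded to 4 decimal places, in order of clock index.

After op 1 tick(8): ref=8.0000 raw=[16.0000 7.2000 6.4000]
After op 2 tick(3): ref=11.0000 raw=[22.0000 9.9000 8.8000]
After op 3 tick(10): ref=21.0000 raw=[42.0000 18.9000 16.8000]
After op 4 tick(2): ref=23.0000 raw=[46.0000 20.7000 18.4000]
After op 5 sync(2): ref=23.0000 raw=[46.0000 20.7000 23.0000]
After op 6 sync(1): ref=23.0000 raw=[46.0000 23.0000 23.0000]
Wrap final raw readings (mod 60): 46.0000 mod 60 = 46.0000; 23.0000 mod 60 = 23.0000; 23.0000 mod 60 = 23.0000

Answer: 46.0000 23.0000 23.0000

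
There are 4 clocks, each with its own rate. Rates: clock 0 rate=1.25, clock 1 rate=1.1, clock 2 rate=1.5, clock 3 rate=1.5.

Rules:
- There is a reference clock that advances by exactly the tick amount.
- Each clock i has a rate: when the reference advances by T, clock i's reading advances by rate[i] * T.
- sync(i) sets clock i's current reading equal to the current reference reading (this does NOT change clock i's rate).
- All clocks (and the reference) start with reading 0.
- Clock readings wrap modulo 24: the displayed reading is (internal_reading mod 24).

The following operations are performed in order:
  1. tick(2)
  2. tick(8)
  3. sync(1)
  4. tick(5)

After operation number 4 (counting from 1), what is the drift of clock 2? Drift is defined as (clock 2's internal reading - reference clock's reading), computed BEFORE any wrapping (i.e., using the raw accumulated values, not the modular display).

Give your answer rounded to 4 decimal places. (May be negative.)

Answer: 7.5000

Derivation:
After op 1 tick(2): ref=2.0000 raw=[2.5000 2.2000 3.0000 3.0000]
After op 2 tick(8): ref=10.0000 raw=[12.5000 11.0000 15.0000 15.0000]
After op 3 sync(1): ref=10.0000 raw=[12.5000 10.0000 15.0000 15.0000]
After op 4 tick(5): ref=15.0000 raw=[18.7500 15.5000 22.5000 22.5000]
Drift of clock 2 after op 4: 22.5000 - 15.0000 = 7.5000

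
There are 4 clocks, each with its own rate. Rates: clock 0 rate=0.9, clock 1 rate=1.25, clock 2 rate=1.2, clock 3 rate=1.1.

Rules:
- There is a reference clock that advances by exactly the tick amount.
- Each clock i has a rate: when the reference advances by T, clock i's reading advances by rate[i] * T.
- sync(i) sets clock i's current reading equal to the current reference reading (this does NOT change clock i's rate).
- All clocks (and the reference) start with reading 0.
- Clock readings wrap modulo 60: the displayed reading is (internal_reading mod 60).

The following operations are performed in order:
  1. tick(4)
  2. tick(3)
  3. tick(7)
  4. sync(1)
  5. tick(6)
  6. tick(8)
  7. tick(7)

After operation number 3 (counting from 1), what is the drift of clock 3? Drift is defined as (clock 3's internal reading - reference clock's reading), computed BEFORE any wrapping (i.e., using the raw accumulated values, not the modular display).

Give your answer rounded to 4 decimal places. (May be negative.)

Answer: 1.4000

Derivation:
After op 1 tick(4): ref=4.0000 raw=[3.6000 5.0000 4.8000 4.4000]
After op 2 tick(3): ref=7.0000 raw=[6.3000 8.7500 8.4000 7.7000]
After op 3 tick(7): ref=14.0000 raw=[12.6000 17.5000 16.8000 15.4000]
Drift of clock 3 after op 3: 15.4000 - 14.0000 = 1.4000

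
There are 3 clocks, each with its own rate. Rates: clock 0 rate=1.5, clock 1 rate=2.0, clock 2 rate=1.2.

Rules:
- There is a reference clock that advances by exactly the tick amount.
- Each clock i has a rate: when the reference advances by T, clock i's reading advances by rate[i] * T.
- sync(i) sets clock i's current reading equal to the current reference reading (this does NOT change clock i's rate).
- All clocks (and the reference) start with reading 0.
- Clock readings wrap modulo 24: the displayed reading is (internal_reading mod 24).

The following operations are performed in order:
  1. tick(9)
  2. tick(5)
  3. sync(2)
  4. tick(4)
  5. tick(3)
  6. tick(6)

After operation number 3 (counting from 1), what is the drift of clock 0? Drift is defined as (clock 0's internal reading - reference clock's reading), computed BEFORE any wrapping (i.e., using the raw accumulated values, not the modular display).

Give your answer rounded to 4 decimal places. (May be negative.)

After op 1 tick(9): ref=9.0000 raw=[13.5000 18.0000 10.8000]
After op 2 tick(5): ref=14.0000 raw=[21.0000 28.0000 16.8000]
After op 3 sync(2): ref=14.0000 raw=[21.0000 28.0000 14.0000]
Drift of clock 0 after op 3: 21.0000 - 14.0000 = 7.0000

Answer: 7.0000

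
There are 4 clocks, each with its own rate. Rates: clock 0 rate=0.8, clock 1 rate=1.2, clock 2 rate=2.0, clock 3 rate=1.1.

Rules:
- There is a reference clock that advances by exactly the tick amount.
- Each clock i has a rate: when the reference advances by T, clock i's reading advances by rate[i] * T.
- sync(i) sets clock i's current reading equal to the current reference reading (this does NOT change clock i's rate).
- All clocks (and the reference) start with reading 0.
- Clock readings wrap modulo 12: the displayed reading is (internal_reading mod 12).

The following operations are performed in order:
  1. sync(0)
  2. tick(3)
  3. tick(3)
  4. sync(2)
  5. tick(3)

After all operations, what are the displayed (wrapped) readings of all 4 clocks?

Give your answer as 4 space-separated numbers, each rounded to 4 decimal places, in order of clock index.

Answer: 7.2000 10.8000 0.0000 9.9000

Derivation:
After op 1 sync(0): ref=0.0000 raw=[0.0000 0.0000 0.0000 0.0000]
After op 2 tick(3): ref=3.0000 raw=[2.4000 3.6000 6.0000 3.3000]
After op 3 tick(3): ref=6.0000 raw=[4.8000 7.2000 12.0000 6.6000]
After op 4 sync(2): ref=6.0000 raw=[4.8000 7.2000 6.0000 6.6000]
After op 5 tick(3): ref=9.0000 raw=[7.2000 10.8000 12.0000 9.9000]
Wrap final raw readings (mod 12): 7.2000 mod 12 = 7.2000; 10.8000 mod 12 = 10.8000; 12.0000 mod 12 = 0.0000; 9.9000 mod 12 = 9.9000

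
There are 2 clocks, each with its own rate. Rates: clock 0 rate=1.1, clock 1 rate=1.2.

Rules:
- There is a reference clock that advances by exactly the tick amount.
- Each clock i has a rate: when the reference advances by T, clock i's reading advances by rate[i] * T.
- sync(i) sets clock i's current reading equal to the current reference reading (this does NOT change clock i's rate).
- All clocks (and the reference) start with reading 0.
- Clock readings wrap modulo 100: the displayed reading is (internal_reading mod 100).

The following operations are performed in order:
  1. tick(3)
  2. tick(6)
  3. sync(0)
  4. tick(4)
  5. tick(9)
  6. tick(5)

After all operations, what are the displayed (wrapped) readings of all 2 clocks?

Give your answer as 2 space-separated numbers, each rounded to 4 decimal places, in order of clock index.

Answer: 28.8000 32.4000

Derivation:
After op 1 tick(3): ref=3.0000 raw=[3.3000 3.6000]
After op 2 tick(6): ref=9.0000 raw=[9.9000 10.8000]
After op 3 sync(0): ref=9.0000 raw=[9.0000 10.8000]
After op 4 tick(4): ref=13.0000 raw=[13.4000 15.6000]
After op 5 tick(9): ref=22.0000 raw=[23.3000 26.4000]
After op 6 tick(5): ref=27.0000 raw=[28.8000 32.4000]
Wrap final raw readings (mod 100): 28.8000 mod 100 = 28.8000; 32.4000 mod 100 = 32.4000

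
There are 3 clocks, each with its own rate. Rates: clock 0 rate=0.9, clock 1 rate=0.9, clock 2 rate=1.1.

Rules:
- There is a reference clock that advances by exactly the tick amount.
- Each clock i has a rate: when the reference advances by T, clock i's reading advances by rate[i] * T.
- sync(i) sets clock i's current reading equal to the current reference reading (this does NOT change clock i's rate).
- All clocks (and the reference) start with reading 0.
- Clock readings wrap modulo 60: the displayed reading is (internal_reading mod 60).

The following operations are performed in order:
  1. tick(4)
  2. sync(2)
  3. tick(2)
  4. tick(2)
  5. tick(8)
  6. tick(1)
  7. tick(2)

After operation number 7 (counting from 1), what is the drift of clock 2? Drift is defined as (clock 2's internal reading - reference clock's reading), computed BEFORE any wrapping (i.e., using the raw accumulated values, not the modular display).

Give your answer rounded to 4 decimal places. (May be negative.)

After op 1 tick(4): ref=4.0000 raw=[3.6000 3.6000 4.4000]
After op 2 sync(2): ref=4.0000 raw=[3.6000 3.6000 4.0000]
After op 3 tick(2): ref=6.0000 raw=[5.4000 5.4000 6.2000]
After op 4 tick(2): ref=8.0000 raw=[7.2000 7.2000 8.4000]
After op 5 tick(8): ref=16.0000 raw=[14.4000 14.4000 17.2000]
After op 6 tick(1): ref=17.0000 raw=[15.3000 15.3000 18.3000]
After op 7 tick(2): ref=19.0000 raw=[17.1000 17.1000 20.5000]
Drift of clock 2 after op 7: 20.5000 - 19.0000 = 1.5000

Answer: 1.5000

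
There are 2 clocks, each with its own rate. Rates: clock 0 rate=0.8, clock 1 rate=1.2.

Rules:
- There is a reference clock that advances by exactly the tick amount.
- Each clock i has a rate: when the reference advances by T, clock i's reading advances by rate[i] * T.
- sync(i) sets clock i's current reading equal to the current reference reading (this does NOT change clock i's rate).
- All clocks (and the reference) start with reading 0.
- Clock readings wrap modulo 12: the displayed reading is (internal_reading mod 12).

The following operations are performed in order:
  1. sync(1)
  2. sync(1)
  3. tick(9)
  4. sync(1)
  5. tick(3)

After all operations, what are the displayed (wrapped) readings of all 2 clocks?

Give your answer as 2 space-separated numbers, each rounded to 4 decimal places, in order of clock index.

After op 1 sync(1): ref=0.0000 raw=[0.0000 0.0000]
After op 2 sync(1): ref=0.0000 raw=[0.0000 0.0000]
After op 3 tick(9): ref=9.0000 raw=[7.2000 10.8000]
After op 4 sync(1): ref=9.0000 raw=[7.2000 9.0000]
After op 5 tick(3): ref=12.0000 raw=[9.6000 12.6000]
Wrap final raw readings (mod 12): 9.6000 mod 12 = 9.6000; 12.6000 mod 12 = 0.6000

Answer: 9.6000 0.6000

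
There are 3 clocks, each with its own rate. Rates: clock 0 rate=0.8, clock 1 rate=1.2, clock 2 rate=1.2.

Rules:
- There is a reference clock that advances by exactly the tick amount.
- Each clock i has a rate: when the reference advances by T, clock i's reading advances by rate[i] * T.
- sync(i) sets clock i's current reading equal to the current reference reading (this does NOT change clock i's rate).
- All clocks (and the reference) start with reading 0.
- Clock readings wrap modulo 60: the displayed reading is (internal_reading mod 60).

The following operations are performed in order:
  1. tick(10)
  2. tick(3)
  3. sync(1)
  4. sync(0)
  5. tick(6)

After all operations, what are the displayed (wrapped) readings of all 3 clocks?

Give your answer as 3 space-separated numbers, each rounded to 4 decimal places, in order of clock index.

Answer: 17.8000 20.2000 22.8000

Derivation:
After op 1 tick(10): ref=10.0000 raw=[8.0000 12.0000 12.0000]
After op 2 tick(3): ref=13.0000 raw=[10.4000 15.6000 15.6000]
After op 3 sync(1): ref=13.0000 raw=[10.4000 13.0000 15.6000]
After op 4 sync(0): ref=13.0000 raw=[13.0000 13.0000 15.6000]
After op 5 tick(6): ref=19.0000 raw=[17.8000 20.2000 22.8000]
Wrap final raw readings (mod 60): 17.8000 mod 60 = 17.8000; 20.2000 mod 60 = 20.2000; 22.8000 mod 60 = 22.8000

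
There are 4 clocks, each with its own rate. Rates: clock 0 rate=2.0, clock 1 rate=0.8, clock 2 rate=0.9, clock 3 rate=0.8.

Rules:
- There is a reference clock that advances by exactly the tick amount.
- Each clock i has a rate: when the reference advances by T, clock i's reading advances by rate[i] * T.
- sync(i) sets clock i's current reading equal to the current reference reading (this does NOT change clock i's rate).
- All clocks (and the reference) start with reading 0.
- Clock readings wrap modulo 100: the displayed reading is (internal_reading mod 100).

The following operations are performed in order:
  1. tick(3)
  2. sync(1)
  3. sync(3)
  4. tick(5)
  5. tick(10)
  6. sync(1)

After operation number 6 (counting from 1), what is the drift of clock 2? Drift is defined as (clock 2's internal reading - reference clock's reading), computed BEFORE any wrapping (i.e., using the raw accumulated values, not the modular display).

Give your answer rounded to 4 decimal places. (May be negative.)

After op 1 tick(3): ref=3.0000 raw=[6.0000 2.4000 2.7000 2.4000]
After op 2 sync(1): ref=3.0000 raw=[6.0000 3.0000 2.7000 2.4000]
After op 3 sync(3): ref=3.0000 raw=[6.0000 3.0000 2.7000 3.0000]
After op 4 tick(5): ref=8.0000 raw=[16.0000 7.0000 7.2000 7.0000]
After op 5 tick(10): ref=18.0000 raw=[36.0000 15.0000 16.2000 15.0000]
After op 6 sync(1): ref=18.0000 raw=[36.0000 18.0000 16.2000 15.0000]
Drift of clock 2 after op 6: 16.2000 - 18.0000 = -1.8000

Answer: -1.8000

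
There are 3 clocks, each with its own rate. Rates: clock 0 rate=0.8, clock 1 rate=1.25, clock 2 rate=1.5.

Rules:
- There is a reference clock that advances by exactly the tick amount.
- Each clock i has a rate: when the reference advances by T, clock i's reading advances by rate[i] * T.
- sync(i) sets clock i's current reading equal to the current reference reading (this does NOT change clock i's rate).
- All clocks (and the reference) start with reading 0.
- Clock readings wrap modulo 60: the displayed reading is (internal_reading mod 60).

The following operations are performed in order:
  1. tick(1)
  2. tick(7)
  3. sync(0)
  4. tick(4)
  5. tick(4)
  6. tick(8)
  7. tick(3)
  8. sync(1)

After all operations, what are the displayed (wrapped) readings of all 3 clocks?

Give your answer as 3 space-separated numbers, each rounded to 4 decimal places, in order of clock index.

Answer: 23.2000 27.0000 40.5000

Derivation:
After op 1 tick(1): ref=1.0000 raw=[0.8000 1.2500 1.5000]
After op 2 tick(7): ref=8.0000 raw=[6.4000 10.0000 12.0000]
After op 3 sync(0): ref=8.0000 raw=[8.0000 10.0000 12.0000]
After op 4 tick(4): ref=12.0000 raw=[11.2000 15.0000 18.0000]
After op 5 tick(4): ref=16.0000 raw=[14.4000 20.0000 24.0000]
After op 6 tick(8): ref=24.0000 raw=[20.8000 30.0000 36.0000]
After op 7 tick(3): ref=27.0000 raw=[23.2000 33.7500 40.5000]
After op 8 sync(1): ref=27.0000 raw=[23.2000 27.0000 40.5000]
Wrap final raw readings (mod 60): 23.2000 mod 60 = 23.2000; 27.0000 mod 60 = 27.0000; 40.5000 mod 60 = 40.5000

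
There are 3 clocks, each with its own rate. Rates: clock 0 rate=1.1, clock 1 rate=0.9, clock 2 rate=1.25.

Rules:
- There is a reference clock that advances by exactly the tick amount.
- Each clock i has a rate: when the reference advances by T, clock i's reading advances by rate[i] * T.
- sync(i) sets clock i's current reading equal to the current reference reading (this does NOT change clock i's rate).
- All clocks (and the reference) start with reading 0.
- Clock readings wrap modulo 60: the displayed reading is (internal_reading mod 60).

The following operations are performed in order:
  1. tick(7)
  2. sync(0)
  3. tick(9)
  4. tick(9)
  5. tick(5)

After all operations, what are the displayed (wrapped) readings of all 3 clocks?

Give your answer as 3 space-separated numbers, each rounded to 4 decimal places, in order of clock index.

Answer: 32.3000 27.0000 37.5000

Derivation:
After op 1 tick(7): ref=7.0000 raw=[7.7000 6.3000 8.7500]
After op 2 sync(0): ref=7.0000 raw=[7.0000 6.3000 8.7500]
After op 3 tick(9): ref=16.0000 raw=[16.9000 14.4000 20.0000]
After op 4 tick(9): ref=25.0000 raw=[26.8000 22.5000 31.2500]
After op 5 tick(5): ref=30.0000 raw=[32.3000 27.0000 37.5000]
Wrap final raw readings (mod 60): 32.3000 mod 60 = 32.3000; 27.0000 mod 60 = 27.0000; 37.5000 mod 60 = 37.5000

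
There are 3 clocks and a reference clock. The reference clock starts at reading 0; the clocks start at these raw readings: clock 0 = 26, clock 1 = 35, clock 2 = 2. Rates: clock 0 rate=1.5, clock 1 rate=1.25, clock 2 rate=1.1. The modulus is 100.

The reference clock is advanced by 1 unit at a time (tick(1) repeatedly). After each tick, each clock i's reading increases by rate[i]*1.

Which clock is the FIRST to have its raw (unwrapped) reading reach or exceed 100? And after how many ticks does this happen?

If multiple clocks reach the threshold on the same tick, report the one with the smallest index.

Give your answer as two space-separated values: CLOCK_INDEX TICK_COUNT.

clock 0: start=26, rate=1.5, needs 100-26 = 74; ticks = ceil(74/1.5) = ceil(49.3333) = 50; reading at tick 50 = 26 + 1.5*50 = 101.0000
clock 1: start=35, rate=1.25, needs 100-35 = 65; ticks = ceil(65/1.25) = ceil(52.0000) = 52; reading at tick 52 = 35 + 1.25*52 = 100.0000
clock 2: start=2, rate=1.1, needs 100-2 = 98; ticks = ceil(98/1.1) = ceil(89.0909) = 90; reading at tick 90 = 2 + 1.1*90 = 101.0000
Minimum tick count = 50; winners = [0]; smallest index = 0

Answer: 0 50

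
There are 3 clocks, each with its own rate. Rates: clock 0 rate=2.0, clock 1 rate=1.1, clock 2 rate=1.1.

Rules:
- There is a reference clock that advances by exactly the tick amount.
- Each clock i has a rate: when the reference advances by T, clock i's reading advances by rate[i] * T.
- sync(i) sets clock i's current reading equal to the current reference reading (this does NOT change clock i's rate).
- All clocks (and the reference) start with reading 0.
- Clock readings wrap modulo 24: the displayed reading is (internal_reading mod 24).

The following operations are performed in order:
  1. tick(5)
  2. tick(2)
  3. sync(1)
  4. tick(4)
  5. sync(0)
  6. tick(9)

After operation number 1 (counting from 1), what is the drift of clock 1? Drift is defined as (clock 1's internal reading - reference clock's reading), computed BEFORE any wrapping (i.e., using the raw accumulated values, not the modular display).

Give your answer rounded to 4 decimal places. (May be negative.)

After op 1 tick(5): ref=5.0000 raw=[10.0000 5.5000 5.5000]
Drift of clock 1 after op 1: 5.5000 - 5.0000 = 0.5000

Answer: 0.5000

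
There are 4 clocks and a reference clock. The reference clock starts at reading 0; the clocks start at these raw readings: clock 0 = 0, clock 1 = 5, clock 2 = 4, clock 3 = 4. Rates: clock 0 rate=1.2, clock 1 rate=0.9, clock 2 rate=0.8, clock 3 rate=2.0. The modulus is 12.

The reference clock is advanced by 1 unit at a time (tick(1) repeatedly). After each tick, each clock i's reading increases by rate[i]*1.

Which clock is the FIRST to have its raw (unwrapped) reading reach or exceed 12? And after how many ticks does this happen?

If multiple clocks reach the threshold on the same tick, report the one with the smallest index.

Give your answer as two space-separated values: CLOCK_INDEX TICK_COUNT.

Answer: 3 4

Derivation:
clock 0: start=0, rate=1.2, needs 12-0 = 12; ticks = ceil(12/1.2) = ceil(10.0000) = 10; reading at tick 10 = 0 + 1.2*10 = 12.0000
clock 1: start=5, rate=0.9, needs 12-5 = 7; ticks = ceil(7/0.9) = ceil(7.7778) = 8; reading at tick 8 = 5 + 0.9*8 = 12.2000
clock 2: start=4, rate=0.8, needs 12-4 = 8; ticks = ceil(8/0.8) = ceil(10.0000) = 10; reading at tick 10 = 4 + 0.8*10 = 12.0000
clock 3: start=4, rate=2.0, needs 12-4 = 8; ticks = ceil(8/2.0) = ceil(4.0000) = 4; reading at tick 4 = 4 + 2.0*4 = 12.0000
Minimum tick count = 4; winners = [3]; smallest index = 3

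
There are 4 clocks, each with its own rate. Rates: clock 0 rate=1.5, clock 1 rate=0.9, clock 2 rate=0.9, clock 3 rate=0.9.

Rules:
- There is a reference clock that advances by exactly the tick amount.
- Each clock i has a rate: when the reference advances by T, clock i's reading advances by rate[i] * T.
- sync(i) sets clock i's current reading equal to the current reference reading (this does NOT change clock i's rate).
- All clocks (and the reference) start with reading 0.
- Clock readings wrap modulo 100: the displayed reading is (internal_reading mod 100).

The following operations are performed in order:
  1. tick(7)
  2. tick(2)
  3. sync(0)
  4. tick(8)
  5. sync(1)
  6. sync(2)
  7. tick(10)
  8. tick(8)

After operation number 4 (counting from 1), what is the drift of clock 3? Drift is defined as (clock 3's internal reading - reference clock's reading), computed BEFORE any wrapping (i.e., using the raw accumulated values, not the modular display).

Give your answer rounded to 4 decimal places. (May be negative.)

Answer: -1.7000

Derivation:
After op 1 tick(7): ref=7.0000 raw=[10.5000 6.3000 6.3000 6.3000]
After op 2 tick(2): ref=9.0000 raw=[13.5000 8.1000 8.1000 8.1000]
After op 3 sync(0): ref=9.0000 raw=[9.0000 8.1000 8.1000 8.1000]
After op 4 tick(8): ref=17.0000 raw=[21.0000 15.3000 15.3000 15.3000]
Drift of clock 3 after op 4: 15.3000 - 17.0000 = -1.7000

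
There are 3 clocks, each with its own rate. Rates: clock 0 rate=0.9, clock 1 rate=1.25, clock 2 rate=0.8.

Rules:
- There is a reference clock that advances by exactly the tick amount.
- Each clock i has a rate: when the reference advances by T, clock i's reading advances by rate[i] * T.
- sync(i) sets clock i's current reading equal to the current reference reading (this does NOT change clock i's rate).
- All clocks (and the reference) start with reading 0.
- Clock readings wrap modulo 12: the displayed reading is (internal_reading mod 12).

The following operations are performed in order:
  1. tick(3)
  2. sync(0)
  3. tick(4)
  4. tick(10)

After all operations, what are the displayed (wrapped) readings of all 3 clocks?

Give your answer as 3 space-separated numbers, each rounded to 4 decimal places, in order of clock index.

Answer: 3.6000 9.2500 1.6000

Derivation:
After op 1 tick(3): ref=3.0000 raw=[2.7000 3.7500 2.4000]
After op 2 sync(0): ref=3.0000 raw=[3.0000 3.7500 2.4000]
After op 3 tick(4): ref=7.0000 raw=[6.6000 8.7500 5.6000]
After op 4 tick(10): ref=17.0000 raw=[15.6000 21.2500 13.6000]
Wrap final raw readings (mod 12): 15.6000 mod 12 = 3.6000; 21.2500 mod 12 = 9.2500; 13.6000 mod 12 = 1.6000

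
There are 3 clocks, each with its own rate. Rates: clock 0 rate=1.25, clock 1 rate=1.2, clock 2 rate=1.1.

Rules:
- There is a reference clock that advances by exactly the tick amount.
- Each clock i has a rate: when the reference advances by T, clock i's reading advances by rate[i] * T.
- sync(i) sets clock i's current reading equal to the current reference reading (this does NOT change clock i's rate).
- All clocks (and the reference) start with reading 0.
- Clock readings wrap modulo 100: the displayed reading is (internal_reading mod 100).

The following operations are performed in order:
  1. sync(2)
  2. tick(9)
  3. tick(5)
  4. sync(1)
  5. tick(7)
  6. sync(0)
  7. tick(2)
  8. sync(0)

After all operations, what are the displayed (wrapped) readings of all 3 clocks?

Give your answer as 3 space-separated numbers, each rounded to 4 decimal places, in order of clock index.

Answer: 23.0000 24.8000 25.3000

Derivation:
After op 1 sync(2): ref=0.0000 raw=[0.0000 0.0000 0.0000]
After op 2 tick(9): ref=9.0000 raw=[11.2500 10.8000 9.9000]
After op 3 tick(5): ref=14.0000 raw=[17.5000 16.8000 15.4000]
After op 4 sync(1): ref=14.0000 raw=[17.5000 14.0000 15.4000]
After op 5 tick(7): ref=21.0000 raw=[26.2500 22.4000 23.1000]
After op 6 sync(0): ref=21.0000 raw=[21.0000 22.4000 23.1000]
After op 7 tick(2): ref=23.0000 raw=[23.5000 24.8000 25.3000]
After op 8 sync(0): ref=23.0000 raw=[23.0000 24.8000 25.3000]
Wrap final raw readings (mod 100): 23.0000 mod 100 = 23.0000; 24.8000 mod 100 = 24.8000; 25.3000 mod 100 = 25.3000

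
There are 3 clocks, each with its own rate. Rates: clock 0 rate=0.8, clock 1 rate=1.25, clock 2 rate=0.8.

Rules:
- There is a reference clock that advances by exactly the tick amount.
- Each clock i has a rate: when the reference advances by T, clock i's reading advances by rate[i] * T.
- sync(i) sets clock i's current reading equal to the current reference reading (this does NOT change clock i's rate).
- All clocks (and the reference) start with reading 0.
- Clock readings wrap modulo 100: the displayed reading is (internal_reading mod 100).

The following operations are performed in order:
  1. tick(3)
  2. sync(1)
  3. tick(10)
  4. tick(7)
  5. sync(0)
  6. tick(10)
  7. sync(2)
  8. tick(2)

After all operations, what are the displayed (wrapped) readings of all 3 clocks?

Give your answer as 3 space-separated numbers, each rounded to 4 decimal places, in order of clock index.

Answer: 29.6000 39.2500 31.6000

Derivation:
After op 1 tick(3): ref=3.0000 raw=[2.4000 3.7500 2.4000]
After op 2 sync(1): ref=3.0000 raw=[2.4000 3.0000 2.4000]
After op 3 tick(10): ref=13.0000 raw=[10.4000 15.5000 10.4000]
After op 4 tick(7): ref=20.0000 raw=[16.0000 24.2500 16.0000]
After op 5 sync(0): ref=20.0000 raw=[20.0000 24.2500 16.0000]
After op 6 tick(10): ref=30.0000 raw=[28.0000 36.7500 24.0000]
After op 7 sync(2): ref=30.0000 raw=[28.0000 36.7500 30.0000]
After op 8 tick(2): ref=32.0000 raw=[29.6000 39.2500 31.6000]
Wrap final raw readings (mod 100): 29.6000 mod 100 = 29.6000; 39.2500 mod 100 = 39.2500; 31.6000 mod 100 = 31.6000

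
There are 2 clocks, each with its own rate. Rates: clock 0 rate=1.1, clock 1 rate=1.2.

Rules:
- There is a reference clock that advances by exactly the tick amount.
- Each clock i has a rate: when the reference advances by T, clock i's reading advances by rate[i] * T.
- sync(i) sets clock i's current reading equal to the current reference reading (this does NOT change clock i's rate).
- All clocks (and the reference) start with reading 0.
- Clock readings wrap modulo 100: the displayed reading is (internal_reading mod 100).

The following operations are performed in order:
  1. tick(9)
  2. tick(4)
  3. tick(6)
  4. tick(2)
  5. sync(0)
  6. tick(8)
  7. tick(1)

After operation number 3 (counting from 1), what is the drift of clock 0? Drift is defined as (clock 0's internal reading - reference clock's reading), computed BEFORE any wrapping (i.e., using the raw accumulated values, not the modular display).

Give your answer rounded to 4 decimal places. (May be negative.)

Answer: 1.9000

Derivation:
After op 1 tick(9): ref=9.0000 raw=[9.9000 10.8000]
After op 2 tick(4): ref=13.0000 raw=[14.3000 15.6000]
After op 3 tick(6): ref=19.0000 raw=[20.9000 22.8000]
Drift of clock 0 after op 3: 20.9000 - 19.0000 = 1.9000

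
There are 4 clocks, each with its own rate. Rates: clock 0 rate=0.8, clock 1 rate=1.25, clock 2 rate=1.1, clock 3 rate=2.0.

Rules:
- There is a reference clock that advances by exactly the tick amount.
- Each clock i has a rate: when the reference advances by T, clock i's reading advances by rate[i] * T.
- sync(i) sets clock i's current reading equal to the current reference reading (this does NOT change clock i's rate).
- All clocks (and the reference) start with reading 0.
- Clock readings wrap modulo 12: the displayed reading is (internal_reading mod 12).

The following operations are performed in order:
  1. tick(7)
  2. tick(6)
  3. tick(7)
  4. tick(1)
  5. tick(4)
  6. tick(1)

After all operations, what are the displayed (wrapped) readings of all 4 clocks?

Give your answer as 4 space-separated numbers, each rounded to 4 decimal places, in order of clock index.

Answer: 8.8000 8.5000 4.6000 4.0000

Derivation:
After op 1 tick(7): ref=7.0000 raw=[5.6000 8.7500 7.7000 14.0000]
After op 2 tick(6): ref=13.0000 raw=[10.4000 16.2500 14.3000 26.0000]
After op 3 tick(7): ref=20.0000 raw=[16.0000 25.0000 22.0000 40.0000]
After op 4 tick(1): ref=21.0000 raw=[16.8000 26.2500 23.1000 42.0000]
After op 5 tick(4): ref=25.0000 raw=[20.0000 31.2500 27.5000 50.0000]
After op 6 tick(1): ref=26.0000 raw=[20.8000 32.5000 28.6000 52.0000]
Wrap final raw readings (mod 12): 20.8000 mod 12 = 8.8000; 32.5000 mod 12 = 8.5000; 28.6000 mod 12 = 4.6000; 52.0000 mod 12 = 4.0000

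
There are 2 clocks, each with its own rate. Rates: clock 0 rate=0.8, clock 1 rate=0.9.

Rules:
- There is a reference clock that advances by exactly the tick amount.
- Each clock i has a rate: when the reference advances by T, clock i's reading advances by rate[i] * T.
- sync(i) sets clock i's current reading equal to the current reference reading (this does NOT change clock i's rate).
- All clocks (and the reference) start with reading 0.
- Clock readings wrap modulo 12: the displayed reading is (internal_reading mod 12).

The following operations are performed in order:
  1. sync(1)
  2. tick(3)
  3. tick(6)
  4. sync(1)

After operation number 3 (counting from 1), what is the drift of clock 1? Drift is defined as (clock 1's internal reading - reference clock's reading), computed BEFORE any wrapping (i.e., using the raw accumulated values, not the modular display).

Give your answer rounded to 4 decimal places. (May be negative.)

Answer: -0.9000

Derivation:
After op 1 sync(1): ref=0.0000 raw=[0.0000 0.0000]
After op 2 tick(3): ref=3.0000 raw=[2.4000 2.7000]
After op 3 tick(6): ref=9.0000 raw=[7.2000 8.1000]
Drift of clock 1 after op 3: 8.1000 - 9.0000 = -0.9000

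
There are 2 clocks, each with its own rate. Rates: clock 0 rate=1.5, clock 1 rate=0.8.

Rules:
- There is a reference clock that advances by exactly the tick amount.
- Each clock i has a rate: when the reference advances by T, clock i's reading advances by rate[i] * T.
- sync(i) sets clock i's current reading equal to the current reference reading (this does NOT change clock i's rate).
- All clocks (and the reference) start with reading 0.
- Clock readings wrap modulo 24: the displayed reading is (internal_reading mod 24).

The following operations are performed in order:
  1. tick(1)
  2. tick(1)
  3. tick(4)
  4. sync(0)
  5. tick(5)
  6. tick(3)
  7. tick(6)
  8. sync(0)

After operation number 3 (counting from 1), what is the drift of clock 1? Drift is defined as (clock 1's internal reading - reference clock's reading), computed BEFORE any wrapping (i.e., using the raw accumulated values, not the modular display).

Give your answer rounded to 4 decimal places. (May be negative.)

Answer: -1.2000

Derivation:
After op 1 tick(1): ref=1.0000 raw=[1.5000 0.8000]
After op 2 tick(1): ref=2.0000 raw=[3.0000 1.6000]
After op 3 tick(4): ref=6.0000 raw=[9.0000 4.8000]
Drift of clock 1 after op 3: 4.8000 - 6.0000 = -1.2000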